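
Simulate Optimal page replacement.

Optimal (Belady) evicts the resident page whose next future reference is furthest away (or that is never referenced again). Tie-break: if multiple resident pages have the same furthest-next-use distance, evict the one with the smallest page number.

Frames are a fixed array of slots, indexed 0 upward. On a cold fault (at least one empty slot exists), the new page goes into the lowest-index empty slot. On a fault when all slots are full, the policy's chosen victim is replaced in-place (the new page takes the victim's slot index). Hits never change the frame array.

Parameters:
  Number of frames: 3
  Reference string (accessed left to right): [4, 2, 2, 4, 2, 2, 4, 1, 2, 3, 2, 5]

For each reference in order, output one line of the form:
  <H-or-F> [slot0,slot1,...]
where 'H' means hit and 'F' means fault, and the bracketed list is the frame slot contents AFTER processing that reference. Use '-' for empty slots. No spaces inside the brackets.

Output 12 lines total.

F [4,-,-]
F [4,2,-]
H [4,2,-]
H [4,2,-]
H [4,2,-]
H [4,2,-]
H [4,2,-]
F [4,2,1]
H [4,2,1]
F [4,2,3]
H [4,2,3]
F [4,5,3]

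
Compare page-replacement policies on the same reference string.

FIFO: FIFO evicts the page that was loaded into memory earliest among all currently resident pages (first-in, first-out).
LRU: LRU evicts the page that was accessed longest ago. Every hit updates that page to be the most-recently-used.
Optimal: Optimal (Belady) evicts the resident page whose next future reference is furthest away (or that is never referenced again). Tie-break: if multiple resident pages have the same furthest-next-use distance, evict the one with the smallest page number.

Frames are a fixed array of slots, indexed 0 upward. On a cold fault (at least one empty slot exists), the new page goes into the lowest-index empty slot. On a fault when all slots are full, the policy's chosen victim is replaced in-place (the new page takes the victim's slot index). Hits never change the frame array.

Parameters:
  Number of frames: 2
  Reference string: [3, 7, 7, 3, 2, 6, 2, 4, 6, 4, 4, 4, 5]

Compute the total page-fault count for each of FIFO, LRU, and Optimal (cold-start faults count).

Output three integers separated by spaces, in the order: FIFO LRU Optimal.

--- FIFO ---
  step 0: ref 3 -> FAULT, frames=[3,-] (faults so far: 1)
  step 1: ref 7 -> FAULT, frames=[3,7] (faults so far: 2)
  step 2: ref 7 -> HIT, frames=[3,7] (faults so far: 2)
  step 3: ref 3 -> HIT, frames=[3,7] (faults so far: 2)
  step 4: ref 2 -> FAULT, evict 3, frames=[2,7] (faults so far: 3)
  step 5: ref 6 -> FAULT, evict 7, frames=[2,6] (faults so far: 4)
  step 6: ref 2 -> HIT, frames=[2,6] (faults so far: 4)
  step 7: ref 4 -> FAULT, evict 2, frames=[4,6] (faults so far: 5)
  step 8: ref 6 -> HIT, frames=[4,6] (faults so far: 5)
  step 9: ref 4 -> HIT, frames=[4,6] (faults so far: 5)
  step 10: ref 4 -> HIT, frames=[4,6] (faults so far: 5)
  step 11: ref 4 -> HIT, frames=[4,6] (faults so far: 5)
  step 12: ref 5 -> FAULT, evict 6, frames=[4,5] (faults so far: 6)
  FIFO total faults: 6
--- LRU ---
  step 0: ref 3 -> FAULT, frames=[3,-] (faults so far: 1)
  step 1: ref 7 -> FAULT, frames=[3,7] (faults so far: 2)
  step 2: ref 7 -> HIT, frames=[3,7] (faults so far: 2)
  step 3: ref 3 -> HIT, frames=[3,7] (faults so far: 2)
  step 4: ref 2 -> FAULT, evict 7, frames=[3,2] (faults so far: 3)
  step 5: ref 6 -> FAULT, evict 3, frames=[6,2] (faults so far: 4)
  step 6: ref 2 -> HIT, frames=[6,2] (faults so far: 4)
  step 7: ref 4 -> FAULT, evict 6, frames=[4,2] (faults so far: 5)
  step 8: ref 6 -> FAULT, evict 2, frames=[4,6] (faults so far: 6)
  step 9: ref 4 -> HIT, frames=[4,6] (faults so far: 6)
  step 10: ref 4 -> HIT, frames=[4,6] (faults so far: 6)
  step 11: ref 4 -> HIT, frames=[4,6] (faults so far: 6)
  step 12: ref 5 -> FAULT, evict 6, frames=[4,5] (faults so far: 7)
  LRU total faults: 7
--- Optimal ---
  step 0: ref 3 -> FAULT, frames=[3,-] (faults so far: 1)
  step 1: ref 7 -> FAULT, frames=[3,7] (faults so far: 2)
  step 2: ref 7 -> HIT, frames=[3,7] (faults so far: 2)
  step 3: ref 3 -> HIT, frames=[3,7] (faults so far: 2)
  step 4: ref 2 -> FAULT, evict 3, frames=[2,7] (faults so far: 3)
  step 5: ref 6 -> FAULT, evict 7, frames=[2,6] (faults so far: 4)
  step 6: ref 2 -> HIT, frames=[2,6] (faults so far: 4)
  step 7: ref 4 -> FAULT, evict 2, frames=[4,6] (faults so far: 5)
  step 8: ref 6 -> HIT, frames=[4,6] (faults so far: 5)
  step 9: ref 4 -> HIT, frames=[4,6] (faults so far: 5)
  step 10: ref 4 -> HIT, frames=[4,6] (faults so far: 5)
  step 11: ref 4 -> HIT, frames=[4,6] (faults so far: 5)
  step 12: ref 5 -> FAULT, evict 4, frames=[5,6] (faults so far: 6)
  Optimal total faults: 6

Answer: 6 7 6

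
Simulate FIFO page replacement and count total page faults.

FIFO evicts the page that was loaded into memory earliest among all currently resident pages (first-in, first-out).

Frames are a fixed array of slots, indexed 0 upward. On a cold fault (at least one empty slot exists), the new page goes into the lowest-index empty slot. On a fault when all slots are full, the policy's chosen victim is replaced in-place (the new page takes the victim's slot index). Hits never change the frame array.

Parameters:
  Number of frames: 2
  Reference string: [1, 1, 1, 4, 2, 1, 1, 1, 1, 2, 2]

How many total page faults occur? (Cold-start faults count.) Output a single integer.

Answer: 4

Derivation:
Step 0: ref 1 → FAULT, frames=[1,-]
Step 1: ref 1 → HIT, frames=[1,-]
Step 2: ref 1 → HIT, frames=[1,-]
Step 3: ref 4 → FAULT, frames=[1,4]
Step 4: ref 2 → FAULT (evict 1), frames=[2,4]
Step 5: ref 1 → FAULT (evict 4), frames=[2,1]
Step 6: ref 1 → HIT, frames=[2,1]
Step 7: ref 1 → HIT, frames=[2,1]
Step 8: ref 1 → HIT, frames=[2,1]
Step 9: ref 2 → HIT, frames=[2,1]
Step 10: ref 2 → HIT, frames=[2,1]
Total faults: 4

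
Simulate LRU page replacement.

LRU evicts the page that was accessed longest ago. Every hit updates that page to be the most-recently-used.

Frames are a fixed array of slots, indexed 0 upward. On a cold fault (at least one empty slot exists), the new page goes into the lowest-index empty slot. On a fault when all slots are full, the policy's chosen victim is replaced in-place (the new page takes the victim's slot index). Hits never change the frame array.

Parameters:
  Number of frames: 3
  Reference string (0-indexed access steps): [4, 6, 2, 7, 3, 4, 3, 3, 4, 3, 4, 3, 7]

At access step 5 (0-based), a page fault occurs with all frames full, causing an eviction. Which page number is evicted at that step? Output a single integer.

Step 0: ref 4 -> FAULT, frames=[4,-,-]
Step 1: ref 6 -> FAULT, frames=[4,6,-]
Step 2: ref 2 -> FAULT, frames=[4,6,2]
Step 3: ref 7 -> FAULT, evict 4, frames=[7,6,2]
Step 4: ref 3 -> FAULT, evict 6, frames=[7,3,2]
Step 5: ref 4 -> FAULT, evict 2, frames=[7,3,4]
At step 5: evicted page 2

Answer: 2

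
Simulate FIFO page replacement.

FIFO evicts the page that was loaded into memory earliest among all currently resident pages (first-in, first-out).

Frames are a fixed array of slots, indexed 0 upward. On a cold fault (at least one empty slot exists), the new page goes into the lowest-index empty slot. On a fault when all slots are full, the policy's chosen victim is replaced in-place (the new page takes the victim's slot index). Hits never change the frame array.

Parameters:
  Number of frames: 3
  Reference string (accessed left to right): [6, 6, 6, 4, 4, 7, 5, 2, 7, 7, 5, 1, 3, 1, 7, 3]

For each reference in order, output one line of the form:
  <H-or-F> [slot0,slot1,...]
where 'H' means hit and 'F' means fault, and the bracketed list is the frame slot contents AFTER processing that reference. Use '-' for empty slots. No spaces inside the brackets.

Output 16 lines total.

F [6,-,-]
H [6,-,-]
H [6,-,-]
F [6,4,-]
H [6,4,-]
F [6,4,7]
F [5,4,7]
F [5,2,7]
H [5,2,7]
H [5,2,7]
H [5,2,7]
F [5,2,1]
F [3,2,1]
H [3,2,1]
F [3,7,1]
H [3,7,1]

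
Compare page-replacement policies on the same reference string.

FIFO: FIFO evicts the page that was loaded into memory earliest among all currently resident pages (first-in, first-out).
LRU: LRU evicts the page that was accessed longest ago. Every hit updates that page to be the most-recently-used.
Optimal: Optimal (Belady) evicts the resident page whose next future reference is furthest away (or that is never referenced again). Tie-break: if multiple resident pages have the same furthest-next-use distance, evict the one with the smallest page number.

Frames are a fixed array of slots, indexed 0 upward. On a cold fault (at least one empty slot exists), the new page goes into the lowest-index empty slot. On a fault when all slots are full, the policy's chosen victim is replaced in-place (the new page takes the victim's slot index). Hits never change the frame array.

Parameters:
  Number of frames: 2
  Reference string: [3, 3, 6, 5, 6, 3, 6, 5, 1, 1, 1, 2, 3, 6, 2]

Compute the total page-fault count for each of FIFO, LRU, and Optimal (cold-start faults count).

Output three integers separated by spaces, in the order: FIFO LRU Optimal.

Answer: 11 10 8

Derivation:
--- FIFO ---
  step 0: ref 3 -> FAULT, frames=[3,-] (faults so far: 1)
  step 1: ref 3 -> HIT, frames=[3,-] (faults so far: 1)
  step 2: ref 6 -> FAULT, frames=[3,6] (faults so far: 2)
  step 3: ref 5 -> FAULT, evict 3, frames=[5,6] (faults so far: 3)
  step 4: ref 6 -> HIT, frames=[5,6] (faults so far: 3)
  step 5: ref 3 -> FAULT, evict 6, frames=[5,3] (faults so far: 4)
  step 6: ref 6 -> FAULT, evict 5, frames=[6,3] (faults so far: 5)
  step 7: ref 5 -> FAULT, evict 3, frames=[6,5] (faults so far: 6)
  step 8: ref 1 -> FAULT, evict 6, frames=[1,5] (faults so far: 7)
  step 9: ref 1 -> HIT, frames=[1,5] (faults so far: 7)
  step 10: ref 1 -> HIT, frames=[1,5] (faults so far: 7)
  step 11: ref 2 -> FAULT, evict 5, frames=[1,2] (faults so far: 8)
  step 12: ref 3 -> FAULT, evict 1, frames=[3,2] (faults so far: 9)
  step 13: ref 6 -> FAULT, evict 2, frames=[3,6] (faults so far: 10)
  step 14: ref 2 -> FAULT, evict 3, frames=[2,6] (faults so far: 11)
  FIFO total faults: 11
--- LRU ---
  step 0: ref 3 -> FAULT, frames=[3,-] (faults so far: 1)
  step 1: ref 3 -> HIT, frames=[3,-] (faults so far: 1)
  step 2: ref 6 -> FAULT, frames=[3,6] (faults so far: 2)
  step 3: ref 5 -> FAULT, evict 3, frames=[5,6] (faults so far: 3)
  step 4: ref 6 -> HIT, frames=[5,6] (faults so far: 3)
  step 5: ref 3 -> FAULT, evict 5, frames=[3,6] (faults so far: 4)
  step 6: ref 6 -> HIT, frames=[3,6] (faults so far: 4)
  step 7: ref 5 -> FAULT, evict 3, frames=[5,6] (faults so far: 5)
  step 8: ref 1 -> FAULT, evict 6, frames=[5,1] (faults so far: 6)
  step 9: ref 1 -> HIT, frames=[5,1] (faults so far: 6)
  step 10: ref 1 -> HIT, frames=[5,1] (faults so far: 6)
  step 11: ref 2 -> FAULT, evict 5, frames=[2,1] (faults so far: 7)
  step 12: ref 3 -> FAULT, evict 1, frames=[2,3] (faults so far: 8)
  step 13: ref 6 -> FAULT, evict 2, frames=[6,3] (faults so far: 9)
  step 14: ref 2 -> FAULT, evict 3, frames=[6,2] (faults so far: 10)
  LRU total faults: 10
--- Optimal ---
  step 0: ref 3 -> FAULT, frames=[3,-] (faults so far: 1)
  step 1: ref 3 -> HIT, frames=[3,-] (faults so far: 1)
  step 2: ref 6 -> FAULT, frames=[3,6] (faults so far: 2)
  step 3: ref 5 -> FAULT, evict 3, frames=[5,6] (faults so far: 3)
  step 4: ref 6 -> HIT, frames=[5,6] (faults so far: 3)
  step 5: ref 3 -> FAULT, evict 5, frames=[3,6] (faults so far: 4)
  step 6: ref 6 -> HIT, frames=[3,6] (faults so far: 4)
  step 7: ref 5 -> FAULT, evict 6, frames=[3,5] (faults so far: 5)
  step 8: ref 1 -> FAULT, evict 5, frames=[3,1] (faults so far: 6)
  step 9: ref 1 -> HIT, frames=[3,1] (faults so far: 6)
  step 10: ref 1 -> HIT, frames=[3,1] (faults so far: 6)
  step 11: ref 2 -> FAULT, evict 1, frames=[3,2] (faults so far: 7)
  step 12: ref 3 -> HIT, frames=[3,2] (faults so far: 7)
  step 13: ref 6 -> FAULT, evict 3, frames=[6,2] (faults so far: 8)
  step 14: ref 2 -> HIT, frames=[6,2] (faults so far: 8)
  Optimal total faults: 8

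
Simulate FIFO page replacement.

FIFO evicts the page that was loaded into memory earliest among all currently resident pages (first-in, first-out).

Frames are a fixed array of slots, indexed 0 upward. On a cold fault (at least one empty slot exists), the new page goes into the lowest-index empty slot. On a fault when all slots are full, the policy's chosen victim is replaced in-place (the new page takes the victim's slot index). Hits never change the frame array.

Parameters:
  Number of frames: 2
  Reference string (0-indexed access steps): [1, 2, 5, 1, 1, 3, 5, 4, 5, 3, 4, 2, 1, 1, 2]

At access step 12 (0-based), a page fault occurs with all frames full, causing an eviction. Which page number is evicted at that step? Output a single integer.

Step 0: ref 1 -> FAULT, frames=[1,-]
Step 1: ref 2 -> FAULT, frames=[1,2]
Step 2: ref 5 -> FAULT, evict 1, frames=[5,2]
Step 3: ref 1 -> FAULT, evict 2, frames=[5,1]
Step 4: ref 1 -> HIT, frames=[5,1]
Step 5: ref 3 -> FAULT, evict 5, frames=[3,1]
Step 6: ref 5 -> FAULT, evict 1, frames=[3,5]
Step 7: ref 4 -> FAULT, evict 3, frames=[4,5]
Step 8: ref 5 -> HIT, frames=[4,5]
Step 9: ref 3 -> FAULT, evict 5, frames=[4,3]
Step 10: ref 4 -> HIT, frames=[4,3]
Step 11: ref 2 -> FAULT, evict 4, frames=[2,3]
Step 12: ref 1 -> FAULT, evict 3, frames=[2,1]
At step 12: evicted page 3

Answer: 3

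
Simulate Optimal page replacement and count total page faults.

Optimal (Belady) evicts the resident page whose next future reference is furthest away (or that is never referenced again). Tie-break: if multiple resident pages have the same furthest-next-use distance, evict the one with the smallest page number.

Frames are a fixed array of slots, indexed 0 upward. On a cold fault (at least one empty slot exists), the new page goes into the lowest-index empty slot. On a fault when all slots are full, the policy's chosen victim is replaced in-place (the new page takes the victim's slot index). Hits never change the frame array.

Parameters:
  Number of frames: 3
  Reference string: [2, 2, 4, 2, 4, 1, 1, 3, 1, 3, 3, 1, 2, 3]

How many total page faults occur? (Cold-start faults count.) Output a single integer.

Answer: 4

Derivation:
Step 0: ref 2 → FAULT, frames=[2,-,-]
Step 1: ref 2 → HIT, frames=[2,-,-]
Step 2: ref 4 → FAULT, frames=[2,4,-]
Step 3: ref 2 → HIT, frames=[2,4,-]
Step 4: ref 4 → HIT, frames=[2,4,-]
Step 5: ref 1 → FAULT, frames=[2,4,1]
Step 6: ref 1 → HIT, frames=[2,4,1]
Step 7: ref 3 → FAULT (evict 4), frames=[2,3,1]
Step 8: ref 1 → HIT, frames=[2,3,1]
Step 9: ref 3 → HIT, frames=[2,3,1]
Step 10: ref 3 → HIT, frames=[2,3,1]
Step 11: ref 1 → HIT, frames=[2,3,1]
Step 12: ref 2 → HIT, frames=[2,3,1]
Step 13: ref 3 → HIT, frames=[2,3,1]
Total faults: 4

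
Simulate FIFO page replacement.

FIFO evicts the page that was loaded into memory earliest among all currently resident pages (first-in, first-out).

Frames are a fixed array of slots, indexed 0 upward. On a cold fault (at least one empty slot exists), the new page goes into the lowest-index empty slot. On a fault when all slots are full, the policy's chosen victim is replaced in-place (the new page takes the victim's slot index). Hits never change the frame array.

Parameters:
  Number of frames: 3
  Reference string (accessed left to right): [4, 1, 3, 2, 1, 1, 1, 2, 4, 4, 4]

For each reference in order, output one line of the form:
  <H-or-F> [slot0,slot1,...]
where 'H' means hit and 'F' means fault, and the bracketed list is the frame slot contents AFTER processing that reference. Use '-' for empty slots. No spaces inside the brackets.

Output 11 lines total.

F [4,-,-]
F [4,1,-]
F [4,1,3]
F [2,1,3]
H [2,1,3]
H [2,1,3]
H [2,1,3]
H [2,1,3]
F [2,4,3]
H [2,4,3]
H [2,4,3]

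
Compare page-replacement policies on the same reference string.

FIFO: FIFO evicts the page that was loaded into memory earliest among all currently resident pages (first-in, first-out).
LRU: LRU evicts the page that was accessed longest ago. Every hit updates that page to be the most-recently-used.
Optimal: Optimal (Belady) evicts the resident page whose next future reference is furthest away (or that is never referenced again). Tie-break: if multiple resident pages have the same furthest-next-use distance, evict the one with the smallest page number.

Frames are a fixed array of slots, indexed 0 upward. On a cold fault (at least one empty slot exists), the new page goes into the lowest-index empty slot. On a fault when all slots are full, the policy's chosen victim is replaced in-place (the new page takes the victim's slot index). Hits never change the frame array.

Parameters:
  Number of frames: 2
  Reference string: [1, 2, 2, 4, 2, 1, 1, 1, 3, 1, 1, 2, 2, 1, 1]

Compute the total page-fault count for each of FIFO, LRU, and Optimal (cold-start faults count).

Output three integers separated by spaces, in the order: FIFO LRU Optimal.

--- FIFO ---
  step 0: ref 1 -> FAULT, frames=[1,-] (faults so far: 1)
  step 1: ref 2 -> FAULT, frames=[1,2] (faults so far: 2)
  step 2: ref 2 -> HIT, frames=[1,2] (faults so far: 2)
  step 3: ref 4 -> FAULT, evict 1, frames=[4,2] (faults so far: 3)
  step 4: ref 2 -> HIT, frames=[4,2] (faults so far: 3)
  step 5: ref 1 -> FAULT, evict 2, frames=[4,1] (faults so far: 4)
  step 6: ref 1 -> HIT, frames=[4,1] (faults so far: 4)
  step 7: ref 1 -> HIT, frames=[4,1] (faults so far: 4)
  step 8: ref 3 -> FAULT, evict 4, frames=[3,1] (faults so far: 5)
  step 9: ref 1 -> HIT, frames=[3,1] (faults so far: 5)
  step 10: ref 1 -> HIT, frames=[3,1] (faults so far: 5)
  step 11: ref 2 -> FAULT, evict 1, frames=[3,2] (faults so far: 6)
  step 12: ref 2 -> HIT, frames=[3,2] (faults so far: 6)
  step 13: ref 1 -> FAULT, evict 3, frames=[1,2] (faults so far: 7)
  step 14: ref 1 -> HIT, frames=[1,2] (faults so far: 7)
  FIFO total faults: 7
--- LRU ---
  step 0: ref 1 -> FAULT, frames=[1,-] (faults so far: 1)
  step 1: ref 2 -> FAULT, frames=[1,2] (faults so far: 2)
  step 2: ref 2 -> HIT, frames=[1,2] (faults so far: 2)
  step 3: ref 4 -> FAULT, evict 1, frames=[4,2] (faults so far: 3)
  step 4: ref 2 -> HIT, frames=[4,2] (faults so far: 3)
  step 5: ref 1 -> FAULT, evict 4, frames=[1,2] (faults so far: 4)
  step 6: ref 1 -> HIT, frames=[1,2] (faults so far: 4)
  step 7: ref 1 -> HIT, frames=[1,2] (faults so far: 4)
  step 8: ref 3 -> FAULT, evict 2, frames=[1,3] (faults so far: 5)
  step 9: ref 1 -> HIT, frames=[1,3] (faults so far: 5)
  step 10: ref 1 -> HIT, frames=[1,3] (faults so far: 5)
  step 11: ref 2 -> FAULT, evict 3, frames=[1,2] (faults so far: 6)
  step 12: ref 2 -> HIT, frames=[1,2] (faults so far: 6)
  step 13: ref 1 -> HIT, frames=[1,2] (faults so far: 6)
  step 14: ref 1 -> HIT, frames=[1,2] (faults so far: 6)
  LRU total faults: 6
--- Optimal ---
  step 0: ref 1 -> FAULT, frames=[1,-] (faults so far: 1)
  step 1: ref 2 -> FAULT, frames=[1,2] (faults so far: 2)
  step 2: ref 2 -> HIT, frames=[1,2] (faults so far: 2)
  step 3: ref 4 -> FAULT, evict 1, frames=[4,2] (faults so far: 3)
  step 4: ref 2 -> HIT, frames=[4,2] (faults so far: 3)
  step 5: ref 1 -> FAULT, evict 4, frames=[1,2] (faults so far: 4)
  step 6: ref 1 -> HIT, frames=[1,2] (faults so far: 4)
  step 7: ref 1 -> HIT, frames=[1,2] (faults so far: 4)
  step 8: ref 3 -> FAULT, evict 2, frames=[1,3] (faults so far: 5)
  step 9: ref 1 -> HIT, frames=[1,3] (faults so far: 5)
  step 10: ref 1 -> HIT, frames=[1,3] (faults so far: 5)
  step 11: ref 2 -> FAULT, evict 3, frames=[1,2] (faults so far: 6)
  step 12: ref 2 -> HIT, frames=[1,2] (faults so far: 6)
  step 13: ref 1 -> HIT, frames=[1,2] (faults so far: 6)
  step 14: ref 1 -> HIT, frames=[1,2] (faults so far: 6)
  Optimal total faults: 6

Answer: 7 6 6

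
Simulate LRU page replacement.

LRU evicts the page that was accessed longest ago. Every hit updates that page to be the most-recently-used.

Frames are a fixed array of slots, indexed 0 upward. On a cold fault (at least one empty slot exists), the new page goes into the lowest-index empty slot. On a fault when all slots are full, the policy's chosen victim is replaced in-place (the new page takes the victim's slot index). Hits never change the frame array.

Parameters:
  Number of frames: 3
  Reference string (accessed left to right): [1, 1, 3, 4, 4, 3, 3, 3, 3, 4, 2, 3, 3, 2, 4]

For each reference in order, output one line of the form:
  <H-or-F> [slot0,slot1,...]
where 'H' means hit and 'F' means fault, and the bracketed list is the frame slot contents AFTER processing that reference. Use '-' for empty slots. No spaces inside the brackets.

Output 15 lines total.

F [1,-,-]
H [1,-,-]
F [1,3,-]
F [1,3,4]
H [1,3,4]
H [1,3,4]
H [1,3,4]
H [1,3,4]
H [1,3,4]
H [1,3,4]
F [2,3,4]
H [2,3,4]
H [2,3,4]
H [2,3,4]
H [2,3,4]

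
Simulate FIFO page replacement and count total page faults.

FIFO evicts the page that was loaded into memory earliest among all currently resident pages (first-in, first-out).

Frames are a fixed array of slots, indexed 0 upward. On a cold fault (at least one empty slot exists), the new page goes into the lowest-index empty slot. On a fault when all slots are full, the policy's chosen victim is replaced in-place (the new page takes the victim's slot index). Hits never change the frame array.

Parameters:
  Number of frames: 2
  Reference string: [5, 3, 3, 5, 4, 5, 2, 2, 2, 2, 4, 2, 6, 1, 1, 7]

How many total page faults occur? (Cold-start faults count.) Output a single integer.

Answer: 9

Derivation:
Step 0: ref 5 → FAULT, frames=[5,-]
Step 1: ref 3 → FAULT, frames=[5,3]
Step 2: ref 3 → HIT, frames=[5,3]
Step 3: ref 5 → HIT, frames=[5,3]
Step 4: ref 4 → FAULT (evict 5), frames=[4,3]
Step 5: ref 5 → FAULT (evict 3), frames=[4,5]
Step 6: ref 2 → FAULT (evict 4), frames=[2,5]
Step 7: ref 2 → HIT, frames=[2,5]
Step 8: ref 2 → HIT, frames=[2,5]
Step 9: ref 2 → HIT, frames=[2,5]
Step 10: ref 4 → FAULT (evict 5), frames=[2,4]
Step 11: ref 2 → HIT, frames=[2,4]
Step 12: ref 6 → FAULT (evict 2), frames=[6,4]
Step 13: ref 1 → FAULT (evict 4), frames=[6,1]
Step 14: ref 1 → HIT, frames=[6,1]
Step 15: ref 7 → FAULT (evict 6), frames=[7,1]
Total faults: 9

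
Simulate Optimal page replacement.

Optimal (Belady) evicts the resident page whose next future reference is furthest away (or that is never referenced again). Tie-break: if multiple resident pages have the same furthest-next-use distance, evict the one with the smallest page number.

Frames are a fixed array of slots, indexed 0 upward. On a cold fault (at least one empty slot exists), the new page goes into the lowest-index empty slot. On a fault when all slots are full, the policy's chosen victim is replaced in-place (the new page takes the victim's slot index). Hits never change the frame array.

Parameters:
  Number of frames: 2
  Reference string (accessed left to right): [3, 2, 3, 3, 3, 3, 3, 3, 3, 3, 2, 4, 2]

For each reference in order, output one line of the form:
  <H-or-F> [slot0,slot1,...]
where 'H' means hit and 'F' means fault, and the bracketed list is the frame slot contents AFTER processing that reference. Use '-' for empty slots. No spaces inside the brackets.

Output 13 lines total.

F [3,-]
F [3,2]
H [3,2]
H [3,2]
H [3,2]
H [3,2]
H [3,2]
H [3,2]
H [3,2]
H [3,2]
H [3,2]
F [4,2]
H [4,2]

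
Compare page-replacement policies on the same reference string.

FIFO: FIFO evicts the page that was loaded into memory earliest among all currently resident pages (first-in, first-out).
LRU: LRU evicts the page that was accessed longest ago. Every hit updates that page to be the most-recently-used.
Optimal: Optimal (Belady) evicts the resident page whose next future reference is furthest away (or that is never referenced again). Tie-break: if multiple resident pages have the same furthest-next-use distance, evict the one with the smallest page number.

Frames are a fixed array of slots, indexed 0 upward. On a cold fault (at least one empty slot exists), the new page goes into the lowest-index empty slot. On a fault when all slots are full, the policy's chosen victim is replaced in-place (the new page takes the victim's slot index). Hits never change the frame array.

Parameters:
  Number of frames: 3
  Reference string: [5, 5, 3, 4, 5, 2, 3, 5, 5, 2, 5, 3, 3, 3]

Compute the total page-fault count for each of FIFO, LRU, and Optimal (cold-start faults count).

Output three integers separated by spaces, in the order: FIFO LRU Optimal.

--- FIFO ---
  step 0: ref 5 -> FAULT, frames=[5,-,-] (faults so far: 1)
  step 1: ref 5 -> HIT, frames=[5,-,-] (faults so far: 1)
  step 2: ref 3 -> FAULT, frames=[5,3,-] (faults so far: 2)
  step 3: ref 4 -> FAULT, frames=[5,3,4] (faults so far: 3)
  step 4: ref 5 -> HIT, frames=[5,3,4] (faults so far: 3)
  step 5: ref 2 -> FAULT, evict 5, frames=[2,3,4] (faults so far: 4)
  step 6: ref 3 -> HIT, frames=[2,3,4] (faults so far: 4)
  step 7: ref 5 -> FAULT, evict 3, frames=[2,5,4] (faults so far: 5)
  step 8: ref 5 -> HIT, frames=[2,5,4] (faults so far: 5)
  step 9: ref 2 -> HIT, frames=[2,5,4] (faults so far: 5)
  step 10: ref 5 -> HIT, frames=[2,5,4] (faults so far: 5)
  step 11: ref 3 -> FAULT, evict 4, frames=[2,5,3] (faults so far: 6)
  step 12: ref 3 -> HIT, frames=[2,5,3] (faults so far: 6)
  step 13: ref 3 -> HIT, frames=[2,5,3] (faults so far: 6)
  FIFO total faults: 6
--- LRU ---
  step 0: ref 5 -> FAULT, frames=[5,-,-] (faults so far: 1)
  step 1: ref 5 -> HIT, frames=[5,-,-] (faults so far: 1)
  step 2: ref 3 -> FAULT, frames=[5,3,-] (faults so far: 2)
  step 3: ref 4 -> FAULT, frames=[5,3,4] (faults so far: 3)
  step 4: ref 5 -> HIT, frames=[5,3,4] (faults so far: 3)
  step 5: ref 2 -> FAULT, evict 3, frames=[5,2,4] (faults so far: 4)
  step 6: ref 3 -> FAULT, evict 4, frames=[5,2,3] (faults so far: 5)
  step 7: ref 5 -> HIT, frames=[5,2,3] (faults so far: 5)
  step 8: ref 5 -> HIT, frames=[5,2,3] (faults so far: 5)
  step 9: ref 2 -> HIT, frames=[5,2,3] (faults so far: 5)
  step 10: ref 5 -> HIT, frames=[5,2,3] (faults so far: 5)
  step 11: ref 3 -> HIT, frames=[5,2,3] (faults so far: 5)
  step 12: ref 3 -> HIT, frames=[5,2,3] (faults so far: 5)
  step 13: ref 3 -> HIT, frames=[5,2,3] (faults so far: 5)
  LRU total faults: 5
--- Optimal ---
  step 0: ref 5 -> FAULT, frames=[5,-,-] (faults so far: 1)
  step 1: ref 5 -> HIT, frames=[5,-,-] (faults so far: 1)
  step 2: ref 3 -> FAULT, frames=[5,3,-] (faults so far: 2)
  step 3: ref 4 -> FAULT, frames=[5,3,4] (faults so far: 3)
  step 4: ref 5 -> HIT, frames=[5,3,4] (faults so far: 3)
  step 5: ref 2 -> FAULT, evict 4, frames=[5,3,2] (faults so far: 4)
  step 6: ref 3 -> HIT, frames=[5,3,2] (faults so far: 4)
  step 7: ref 5 -> HIT, frames=[5,3,2] (faults so far: 4)
  step 8: ref 5 -> HIT, frames=[5,3,2] (faults so far: 4)
  step 9: ref 2 -> HIT, frames=[5,3,2] (faults so far: 4)
  step 10: ref 5 -> HIT, frames=[5,3,2] (faults so far: 4)
  step 11: ref 3 -> HIT, frames=[5,3,2] (faults so far: 4)
  step 12: ref 3 -> HIT, frames=[5,3,2] (faults so far: 4)
  step 13: ref 3 -> HIT, frames=[5,3,2] (faults so far: 4)
  Optimal total faults: 4

Answer: 6 5 4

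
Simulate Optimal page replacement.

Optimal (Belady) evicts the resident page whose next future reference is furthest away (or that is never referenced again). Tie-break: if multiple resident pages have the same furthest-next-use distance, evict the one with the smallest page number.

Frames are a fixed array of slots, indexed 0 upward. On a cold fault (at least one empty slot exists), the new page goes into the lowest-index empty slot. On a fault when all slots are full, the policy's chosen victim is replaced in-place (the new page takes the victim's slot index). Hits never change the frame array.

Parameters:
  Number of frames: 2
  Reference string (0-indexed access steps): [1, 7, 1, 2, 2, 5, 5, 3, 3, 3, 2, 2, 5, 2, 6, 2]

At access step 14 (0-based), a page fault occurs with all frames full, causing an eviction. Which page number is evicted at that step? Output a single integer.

Step 0: ref 1 -> FAULT, frames=[1,-]
Step 1: ref 7 -> FAULT, frames=[1,7]
Step 2: ref 1 -> HIT, frames=[1,7]
Step 3: ref 2 -> FAULT, evict 1, frames=[2,7]
Step 4: ref 2 -> HIT, frames=[2,7]
Step 5: ref 5 -> FAULT, evict 7, frames=[2,5]
Step 6: ref 5 -> HIT, frames=[2,5]
Step 7: ref 3 -> FAULT, evict 5, frames=[2,3]
Step 8: ref 3 -> HIT, frames=[2,3]
Step 9: ref 3 -> HIT, frames=[2,3]
Step 10: ref 2 -> HIT, frames=[2,3]
Step 11: ref 2 -> HIT, frames=[2,3]
Step 12: ref 5 -> FAULT, evict 3, frames=[2,5]
Step 13: ref 2 -> HIT, frames=[2,5]
Step 14: ref 6 -> FAULT, evict 5, frames=[2,6]
At step 14: evicted page 5

Answer: 5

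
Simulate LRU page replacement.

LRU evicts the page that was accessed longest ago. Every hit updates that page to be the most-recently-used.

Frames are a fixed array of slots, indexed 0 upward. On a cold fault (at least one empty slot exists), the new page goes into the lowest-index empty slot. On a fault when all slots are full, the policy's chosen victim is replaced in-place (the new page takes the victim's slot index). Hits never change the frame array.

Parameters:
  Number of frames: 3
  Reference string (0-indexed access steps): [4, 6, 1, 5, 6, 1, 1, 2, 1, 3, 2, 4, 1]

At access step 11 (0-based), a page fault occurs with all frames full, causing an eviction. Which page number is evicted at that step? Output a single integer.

Step 0: ref 4 -> FAULT, frames=[4,-,-]
Step 1: ref 6 -> FAULT, frames=[4,6,-]
Step 2: ref 1 -> FAULT, frames=[4,6,1]
Step 3: ref 5 -> FAULT, evict 4, frames=[5,6,1]
Step 4: ref 6 -> HIT, frames=[5,6,1]
Step 5: ref 1 -> HIT, frames=[5,6,1]
Step 6: ref 1 -> HIT, frames=[5,6,1]
Step 7: ref 2 -> FAULT, evict 5, frames=[2,6,1]
Step 8: ref 1 -> HIT, frames=[2,6,1]
Step 9: ref 3 -> FAULT, evict 6, frames=[2,3,1]
Step 10: ref 2 -> HIT, frames=[2,3,1]
Step 11: ref 4 -> FAULT, evict 1, frames=[2,3,4]
At step 11: evicted page 1

Answer: 1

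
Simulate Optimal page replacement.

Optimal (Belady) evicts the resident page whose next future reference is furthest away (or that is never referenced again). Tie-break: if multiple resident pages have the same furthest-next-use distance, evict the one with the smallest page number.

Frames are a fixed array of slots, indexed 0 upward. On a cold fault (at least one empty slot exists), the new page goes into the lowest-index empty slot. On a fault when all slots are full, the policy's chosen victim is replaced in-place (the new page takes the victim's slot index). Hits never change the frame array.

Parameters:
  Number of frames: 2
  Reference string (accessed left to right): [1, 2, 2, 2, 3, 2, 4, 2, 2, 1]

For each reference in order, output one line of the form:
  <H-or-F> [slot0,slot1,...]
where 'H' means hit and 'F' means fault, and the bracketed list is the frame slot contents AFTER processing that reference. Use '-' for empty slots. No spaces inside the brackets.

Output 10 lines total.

F [1,-]
F [1,2]
H [1,2]
H [1,2]
F [3,2]
H [3,2]
F [4,2]
H [4,2]
H [4,2]
F [4,1]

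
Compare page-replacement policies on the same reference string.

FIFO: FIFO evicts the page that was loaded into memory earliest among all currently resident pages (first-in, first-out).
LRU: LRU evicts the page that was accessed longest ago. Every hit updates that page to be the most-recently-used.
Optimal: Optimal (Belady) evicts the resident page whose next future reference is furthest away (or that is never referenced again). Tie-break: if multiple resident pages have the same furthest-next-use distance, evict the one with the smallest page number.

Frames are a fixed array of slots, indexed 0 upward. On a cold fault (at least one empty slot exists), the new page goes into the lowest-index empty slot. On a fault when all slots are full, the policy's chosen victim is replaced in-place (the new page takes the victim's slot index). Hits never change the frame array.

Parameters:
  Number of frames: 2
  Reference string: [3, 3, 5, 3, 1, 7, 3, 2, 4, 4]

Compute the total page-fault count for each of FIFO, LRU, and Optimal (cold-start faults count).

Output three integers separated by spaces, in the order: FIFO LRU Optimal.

--- FIFO ---
  step 0: ref 3 -> FAULT, frames=[3,-] (faults so far: 1)
  step 1: ref 3 -> HIT, frames=[3,-] (faults so far: 1)
  step 2: ref 5 -> FAULT, frames=[3,5] (faults so far: 2)
  step 3: ref 3 -> HIT, frames=[3,5] (faults so far: 2)
  step 4: ref 1 -> FAULT, evict 3, frames=[1,5] (faults so far: 3)
  step 5: ref 7 -> FAULT, evict 5, frames=[1,7] (faults so far: 4)
  step 6: ref 3 -> FAULT, evict 1, frames=[3,7] (faults so far: 5)
  step 7: ref 2 -> FAULT, evict 7, frames=[3,2] (faults so far: 6)
  step 8: ref 4 -> FAULT, evict 3, frames=[4,2] (faults so far: 7)
  step 9: ref 4 -> HIT, frames=[4,2] (faults so far: 7)
  FIFO total faults: 7
--- LRU ---
  step 0: ref 3 -> FAULT, frames=[3,-] (faults so far: 1)
  step 1: ref 3 -> HIT, frames=[3,-] (faults so far: 1)
  step 2: ref 5 -> FAULT, frames=[3,5] (faults so far: 2)
  step 3: ref 3 -> HIT, frames=[3,5] (faults so far: 2)
  step 4: ref 1 -> FAULT, evict 5, frames=[3,1] (faults so far: 3)
  step 5: ref 7 -> FAULT, evict 3, frames=[7,1] (faults so far: 4)
  step 6: ref 3 -> FAULT, evict 1, frames=[7,3] (faults so far: 5)
  step 7: ref 2 -> FAULT, evict 7, frames=[2,3] (faults so far: 6)
  step 8: ref 4 -> FAULT, evict 3, frames=[2,4] (faults so far: 7)
  step 9: ref 4 -> HIT, frames=[2,4] (faults so far: 7)
  LRU total faults: 7
--- Optimal ---
  step 0: ref 3 -> FAULT, frames=[3,-] (faults so far: 1)
  step 1: ref 3 -> HIT, frames=[3,-] (faults so far: 1)
  step 2: ref 5 -> FAULT, frames=[3,5] (faults so far: 2)
  step 3: ref 3 -> HIT, frames=[3,5] (faults so far: 2)
  step 4: ref 1 -> FAULT, evict 5, frames=[3,1] (faults so far: 3)
  step 5: ref 7 -> FAULT, evict 1, frames=[3,7] (faults so far: 4)
  step 6: ref 3 -> HIT, frames=[3,7] (faults so far: 4)
  step 7: ref 2 -> FAULT, evict 3, frames=[2,7] (faults so far: 5)
  step 8: ref 4 -> FAULT, evict 2, frames=[4,7] (faults so far: 6)
  step 9: ref 4 -> HIT, frames=[4,7] (faults so far: 6)
  Optimal total faults: 6

Answer: 7 7 6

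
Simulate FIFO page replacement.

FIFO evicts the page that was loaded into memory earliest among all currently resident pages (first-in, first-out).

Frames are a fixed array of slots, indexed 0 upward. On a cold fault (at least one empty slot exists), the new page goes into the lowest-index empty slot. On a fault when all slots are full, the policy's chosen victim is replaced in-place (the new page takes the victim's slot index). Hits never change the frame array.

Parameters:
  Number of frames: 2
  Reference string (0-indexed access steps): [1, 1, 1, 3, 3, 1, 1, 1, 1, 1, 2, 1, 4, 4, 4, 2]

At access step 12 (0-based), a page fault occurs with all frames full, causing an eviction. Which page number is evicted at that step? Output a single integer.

Answer: 2

Derivation:
Step 0: ref 1 -> FAULT, frames=[1,-]
Step 1: ref 1 -> HIT, frames=[1,-]
Step 2: ref 1 -> HIT, frames=[1,-]
Step 3: ref 3 -> FAULT, frames=[1,3]
Step 4: ref 3 -> HIT, frames=[1,3]
Step 5: ref 1 -> HIT, frames=[1,3]
Step 6: ref 1 -> HIT, frames=[1,3]
Step 7: ref 1 -> HIT, frames=[1,3]
Step 8: ref 1 -> HIT, frames=[1,3]
Step 9: ref 1 -> HIT, frames=[1,3]
Step 10: ref 2 -> FAULT, evict 1, frames=[2,3]
Step 11: ref 1 -> FAULT, evict 3, frames=[2,1]
Step 12: ref 4 -> FAULT, evict 2, frames=[4,1]
At step 12: evicted page 2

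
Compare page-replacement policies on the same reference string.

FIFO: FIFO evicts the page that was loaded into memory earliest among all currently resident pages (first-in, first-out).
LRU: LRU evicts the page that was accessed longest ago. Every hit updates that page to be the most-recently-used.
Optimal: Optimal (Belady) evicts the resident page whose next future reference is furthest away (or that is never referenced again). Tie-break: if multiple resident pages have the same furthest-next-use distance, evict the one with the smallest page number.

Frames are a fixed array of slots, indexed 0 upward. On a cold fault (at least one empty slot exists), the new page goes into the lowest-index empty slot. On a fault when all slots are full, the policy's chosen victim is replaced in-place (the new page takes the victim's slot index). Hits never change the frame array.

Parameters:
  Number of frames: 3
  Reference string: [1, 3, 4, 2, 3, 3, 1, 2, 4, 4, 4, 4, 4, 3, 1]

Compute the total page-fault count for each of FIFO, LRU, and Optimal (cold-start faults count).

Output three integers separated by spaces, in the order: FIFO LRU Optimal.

--- FIFO ---
  step 0: ref 1 -> FAULT, frames=[1,-,-] (faults so far: 1)
  step 1: ref 3 -> FAULT, frames=[1,3,-] (faults so far: 2)
  step 2: ref 4 -> FAULT, frames=[1,3,4] (faults so far: 3)
  step 3: ref 2 -> FAULT, evict 1, frames=[2,3,4] (faults so far: 4)
  step 4: ref 3 -> HIT, frames=[2,3,4] (faults so far: 4)
  step 5: ref 3 -> HIT, frames=[2,3,4] (faults so far: 4)
  step 6: ref 1 -> FAULT, evict 3, frames=[2,1,4] (faults so far: 5)
  step 7: ref 2 -> HIT, frames=[2,1,4] (faults so far: 5)
  step 8: ref 4 -> HIT, frames=[2,1,4] (faults so far: 5)
  step 9: ref 4 -> HIT, frames=[2,1,4] (faults so far: 5)
  step 10: ref 4 -> HIT, frames=[2,1,4] (faults so far: 5)
  step 11: ref 4 -> HIT, frames=[2,1,4] (faults so far: 5)
  step 12: ref 4 -> HIT, frames=[2,1,4] (faults so far: 5)
  step 13: ref 3 -> FAULT, evict 4, frames=[2,1,3] (faults so far: 6)
  step 14: ref 1 -> HIT, frames=[2,1,3] (faults so far: 6)
  FIFO total faults: 6
--- LRU ---
  step 0: ref 1 -> FAULT, frames=[1,-,-] (faults so far: 1)
  step 1: ref 3 -> FAULT, frames=[1,3,-] (faults so far: 2)
  step 2: ref 4 -> FAULT, frames=[1,3,4] (faults so far: 3)
  step 3: ref 2 -> FAULT, evict 1, frames=[2,3,4] (faults so far: 4)
  step 4: ref 3 -> HIT, frames=[2,3,4] (faults so far: 4)
  step 5: ref 3 -> HIT, frames=[2,3,4] (faults so far: 4)
  step 6: ref 1 -> FAULT, evict 4, frames=[2,3,1] (faults so far: 5)
  step 7: ref 2 -> HIT, frames=[2,3,1] (faults so far: 5)
  step 8: ref 4 -> FAULT, evict 3, frames=[2,4,1] (faults so far: 6)
  step 9: ref 4 -> HIT, frames=[2,4,1] (faults so far: 6)
  step 10: ref 4 -> HIT, frames=[2,4,1] (faults so far: 6)
  step 11: ref 4 -> HIT, frames=[2,4,1] (faults so far: 6)
  step 12: ref 4 -> HIT, frames=[2,4,1] (faults so far: 6)
  step 13: ref 3 -> FAULT, evict 1, frames=[2,4,3] (faults so far: 7)
  step 14: ref 1 -> FAULT, evict 2, frames=[1,4,3] (faults so far: 8)
  LRU total faults: 8
--- Optimal ---
  step 0: ref 1 -> FAULT, frames=[1,-,-] (faults so far: 1)
  step 1: ref 3 -> FAULT, frames=[1,3,-] (faults so far: 2)
  step 2: ref 4 -> FAULT, frames=[1,3,4] (faults so far: 3)
  step 3: ref 2 -> FAULT, evict 4, frames=[1,3,2] (faults so far: 4)
  step 4: ref 3 -> HIT, frames=[1,3,2] (faults so far: 4)
  step 5: ref 3 -> HIT, frames=[1,3,2] (faults so far: 4)
  step 6: ref 1 -> HIT, frames=[1,3,2] (faults so far: 4)
  step 7: ref 2 -> HIT, frames=[1,3,2] (faults so far: 4)
  step 8: ref 4 -> FAULT, evict 2, frames=[1,3,4] (faults so far: 5)
  step 9: ref 4 -> HIT, frames=[1,3,4] (faults so far: 5)
  step 10: ref 4 -> HIT, frames=[1,3,4] (faults so far: 5)
  step 11: ref 4 -> HIT, frames=[1,3,4] (faults so far: 5)
  step 12: ref 4 -> HIT, frames=[1,3,4] (faults so far: 5)
  step 13: ref 3 -> HIT, frames=[1,3,4] (faults so far: 5)
  step 14: ref 1 -> HIT, frames=[1,3,4] (faults so far: 5)
  Optimal total faults: 5

Answer: 6 8 5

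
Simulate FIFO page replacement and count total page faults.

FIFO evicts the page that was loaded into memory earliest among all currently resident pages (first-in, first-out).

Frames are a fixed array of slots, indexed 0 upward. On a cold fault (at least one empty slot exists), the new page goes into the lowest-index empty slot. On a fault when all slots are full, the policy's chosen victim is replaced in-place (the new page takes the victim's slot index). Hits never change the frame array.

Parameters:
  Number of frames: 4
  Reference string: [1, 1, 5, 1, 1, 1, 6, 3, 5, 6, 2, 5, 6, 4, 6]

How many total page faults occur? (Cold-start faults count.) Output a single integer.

Step 0: ref 1 → FAULT, frames=[1,-,-,-]
Step 1: ref 1 → HIT, frames=[1,-,-,-]
Step 2: ref 5 → FAULT, frames=[1,5,-,-]
Step 3: ref 1 → HIT, frames=[1,5,-,-]
Step 4: ref 1 → HIT, frames=[1,5,-,-]
Step 5: ref 1 → HIT, frames=[1,5,-,-]
Step 6: ref 6 → FAULT, frames=[1,5,6,-]
Step 7: ref 3 → FAULT, frames=[1,5,6,3]
Step 8: ref 5 → HIT, frames=[1,5,6,3]
Step 9: ref 6 → HIT, frames=[1,5,6,3]
Step 10: ref 2 → FAULT (evict 1), frames=[2,5,6,3]
Step 11: ref 5 → HIT, frames=[2,5,6,3]
Step 12: ref 6 → HIT, frames=[2,5,6,3]
Step 13: ref 4 → FAULT (evict 5), frames=[2,4,6,3]
Step 14: ref 6 → HIT, frames=[2,4,6,3]
Total faults: 6

Answer: 6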